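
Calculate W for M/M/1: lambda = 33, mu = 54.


W = 1/(mu - lambda) = 1/(54 - 33) = 0.0476 hours

0.0476 hours


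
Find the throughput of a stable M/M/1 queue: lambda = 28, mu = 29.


For a stable queue (lambda < mu), throughput = lambda = 28 per hour

28 per hour


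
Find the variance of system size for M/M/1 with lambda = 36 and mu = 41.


rho = 36/41; Var(N) = rho/(1-rho)^2 = 59.04

59.04


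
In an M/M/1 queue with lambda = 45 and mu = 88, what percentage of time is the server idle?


Idle fraction = (1 - rho) * 100 = (1 - 45/88) * 100 = 48.9%

48.9%


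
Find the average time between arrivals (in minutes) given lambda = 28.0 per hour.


Mean interarrival time = 60/lambda = 60/28.0 = 2.14 minutes

2.14 minutes


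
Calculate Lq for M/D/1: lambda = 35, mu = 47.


M/D/1: Lq = rho^2 / (2*(1-rho)) where rho = 35/47; Lq = 1.09

1.09


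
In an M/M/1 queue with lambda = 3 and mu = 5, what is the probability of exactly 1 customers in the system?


rho = 3/5; P(n) = (1-rho)*rho^n = (1-3/5)*(3/5)^1 = 0.24

0.24


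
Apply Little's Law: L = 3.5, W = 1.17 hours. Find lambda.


lambda = L / W = 3.5 / 1.17 = 2.99 per hour

2.99 per hour


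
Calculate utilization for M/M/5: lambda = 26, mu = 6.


rho = lambda/(c*mu) = 26/(5*6) = 0.8667

0.8667


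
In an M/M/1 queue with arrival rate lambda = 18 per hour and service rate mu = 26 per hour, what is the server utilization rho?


rho = lambda/mu = 18/26 = 0.6923

0.6923


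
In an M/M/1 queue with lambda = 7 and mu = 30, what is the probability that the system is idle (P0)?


P0 = 1 - rho = 1 - 7/30 = 0.7667

0.7667


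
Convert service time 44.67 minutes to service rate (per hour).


mu = 60 / avg_service_time = 60 / 44.67 = 1.34 per hour

1.34 per hour


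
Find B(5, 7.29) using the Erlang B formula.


B(N,A) = (A^N/N!) / sum(A^k/k!, k=0..N) with N=5, A=7.29 = 0.4414

0.4414


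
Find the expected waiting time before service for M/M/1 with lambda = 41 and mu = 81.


rho = 41/81; Wq = rho/(mu - lambda) = 0.0127 hours

0.0127 hours


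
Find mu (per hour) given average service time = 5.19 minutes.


mu = 60 / avg_service_time = 60 / 5.19 = 11.56 per hour

11.56 per hour


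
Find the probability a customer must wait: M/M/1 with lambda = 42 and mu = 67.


P(wait) = rho = lambda/mu = 42/67 = 0.6269

0.6269


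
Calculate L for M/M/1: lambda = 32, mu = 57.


rho = 32/57; L = rho/(1-rho) = 1.28

1.28


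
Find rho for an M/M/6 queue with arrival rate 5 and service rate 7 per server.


rho = lambda/(c*mu) = 5/(6*7) = 0.119

0.119


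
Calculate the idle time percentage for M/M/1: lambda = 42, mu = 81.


Idle fraction = (1 - rho) * 100 = (1 - 42/81) * 100 = 48.1%

48.1%


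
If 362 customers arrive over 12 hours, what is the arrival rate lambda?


lambda = total arrivals / time = 362 / 12 = 30.17 per hour

30.17 per hour


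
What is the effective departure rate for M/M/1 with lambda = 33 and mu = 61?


For a stable queue (lambda < mu), throughput = lambda = 33 per hour

33 per hour


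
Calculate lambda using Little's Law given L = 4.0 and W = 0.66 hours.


lambda = L / W = 4.0 / 0.66 = 6.06 per hour

6.06 per hour


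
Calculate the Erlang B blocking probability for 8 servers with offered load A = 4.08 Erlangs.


B(N,A) = (A^N/N!) / sum(A^k/k!, k=0..N) with N=8, A=4.08 = 0.033

0.033


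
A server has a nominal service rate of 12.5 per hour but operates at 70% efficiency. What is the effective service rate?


Effective rate = mu * efficiency = 12.5 * 0.7 = 8.75 per hour

8.75 per hour


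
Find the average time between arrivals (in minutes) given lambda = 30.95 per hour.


Mean interarrival time = 60/lambda = 60/30.95 = 1.94 minutes

1.94 minutes


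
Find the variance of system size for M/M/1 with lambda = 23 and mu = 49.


rho = 23/49; Var(N) = rho/(1-rho)^2 = 1.67

1.67


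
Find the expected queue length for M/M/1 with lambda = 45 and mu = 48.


rho = 45/48; Lq = rho^2/(1-rho) = 14.06

14.06


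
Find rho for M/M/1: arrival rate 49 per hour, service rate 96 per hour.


rho = lambda/mu = 49/96 = 0.5104

0.5104


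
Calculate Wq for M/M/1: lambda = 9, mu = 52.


rho = 9/52; Wq = rho/(mu - lambda) = 0.004 hours

0.004 hours


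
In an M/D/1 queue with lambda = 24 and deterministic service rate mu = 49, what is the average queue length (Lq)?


M/D/1: Lq = rho^2 / (2*(1-rho)) where rho = 24/49; Lq = 0.24

0.24


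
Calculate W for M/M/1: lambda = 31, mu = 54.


W = 1/(mu - lambda) = 1/(54 - 31) = 0.0435 hours

0.0435 hours


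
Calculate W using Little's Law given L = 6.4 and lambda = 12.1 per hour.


W = L / lambda = 6.4 / 12.1 = 0.5289 hours

0.5289 hours


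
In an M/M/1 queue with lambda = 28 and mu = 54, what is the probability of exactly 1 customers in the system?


rho = 28/54; P(n) = (1-rho)*rho^n = (1-28/54)*(28/54)^1 = 0.2497

0.2497


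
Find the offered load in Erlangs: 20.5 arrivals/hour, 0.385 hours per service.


Offered load a = lambda * E[S] = 20.5 * 0.385 = 7.89 Erlangs

7.89 Erlangs


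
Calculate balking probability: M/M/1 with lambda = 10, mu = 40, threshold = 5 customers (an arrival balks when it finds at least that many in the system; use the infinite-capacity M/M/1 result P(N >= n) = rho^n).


P(N >= 5) = rho^5 = (10/40)^5 = 0.001

0.001


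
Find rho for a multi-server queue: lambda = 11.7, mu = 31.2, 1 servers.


rho = lambda / (c * mu) = 11.7 / (1 * 31.2) = 0.375

0.375


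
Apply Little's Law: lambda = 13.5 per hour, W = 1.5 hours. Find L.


L = lambda * W = 13.5 * 1.5 = 20.25

20.25


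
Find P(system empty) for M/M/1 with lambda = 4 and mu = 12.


P0 = 1 - rho = 1 - 4/12 = 0.6667

0.6667


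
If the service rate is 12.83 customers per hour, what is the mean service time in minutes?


Mean service time = 60/mu = 60/12.83 = 4.68 minutes

4.68 minutes


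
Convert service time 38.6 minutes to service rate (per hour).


mu = 60 / avg_service_time = 60 / 38.6 = 1.55 per hour

1.55 per hour


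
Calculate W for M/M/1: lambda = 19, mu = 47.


W = 1/(mu - lambda) = 1/(47 - 19) = 0.0357 hours

0.0357 hours


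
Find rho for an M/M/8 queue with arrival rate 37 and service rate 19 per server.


rho = lambda/(c*mu) = 37/(8*19) = 0.2434

0.2434


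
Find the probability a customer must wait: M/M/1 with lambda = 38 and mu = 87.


P(wait) = rho = lambda/mu = 38/87 = 0.4368

0.4368


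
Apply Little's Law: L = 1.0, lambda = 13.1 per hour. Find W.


W = L / lambda = 1.0 / 13.1 = 0.0763 hours

0.0763 hours


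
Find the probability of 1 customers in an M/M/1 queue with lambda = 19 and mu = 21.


rho = 19/21; P(n) = (1-rho)*rho^n = (1-19/21)*(19/21)^1 = 0.0862

0.0862


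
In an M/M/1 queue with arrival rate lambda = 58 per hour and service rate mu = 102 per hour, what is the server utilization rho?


rho = lambda/mu = 58/102 = 0.5686

0.5686


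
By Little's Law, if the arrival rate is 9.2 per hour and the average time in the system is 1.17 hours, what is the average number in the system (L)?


L = lambda * W = 9.2 * 1.17 = 10.76

10.76


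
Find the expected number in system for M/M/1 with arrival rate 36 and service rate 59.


rho = 36/59; L = rho/(1-rho) = 1.57

1.57


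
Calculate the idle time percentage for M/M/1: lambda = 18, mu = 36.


Idle fraction = (1 - rho) * 100 = (1 - 18/36) * 100 = 50.0%

50.0%


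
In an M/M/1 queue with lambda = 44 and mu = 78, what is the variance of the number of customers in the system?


rho = 44/78; Var(N) = rho/(1-rho)^2 = 2.97

2.97


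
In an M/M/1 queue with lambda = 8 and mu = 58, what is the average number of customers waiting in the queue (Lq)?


rho = 8/58; Lq = rho^2/(1-rho) = 0.02

0.02


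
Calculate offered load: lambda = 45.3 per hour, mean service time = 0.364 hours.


Offered load a = lambda * E[S] = 45.3 * 0.364 = 16.49 Erlangs

16.49 Erlangs


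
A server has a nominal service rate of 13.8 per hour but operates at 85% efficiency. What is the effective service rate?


Effective rate = mu * efficiency = 13.8 * 0.85 = 11.73 per hour

11.73 per hour


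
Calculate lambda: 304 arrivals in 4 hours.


lambda = total arrivals / time = 304 / 4 = 76.0 per hour

76.0 per hour


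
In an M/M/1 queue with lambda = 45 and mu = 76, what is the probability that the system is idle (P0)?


P0 = 1 - rho = 1 - 45/76 = 0.4079

0.4079


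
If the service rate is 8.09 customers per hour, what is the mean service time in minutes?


Mean service time = 60/mu = 60/8.09 = 7.42 minutes

7.42 minutes


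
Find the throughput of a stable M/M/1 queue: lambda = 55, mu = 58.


For a stable queue (lambda < mu), throughput = lambda = 55 per hour

55 per hour


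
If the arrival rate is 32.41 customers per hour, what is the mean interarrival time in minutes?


Mean interarrival time = 60/lambda = 60/32.41 = 1.85 minutes

1.85 minutes


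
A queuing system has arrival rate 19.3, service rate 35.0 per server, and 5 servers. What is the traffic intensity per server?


rho = lambda / (c * mu) = 19.3 / (5 * 35.0) = 0.1103

0.1103


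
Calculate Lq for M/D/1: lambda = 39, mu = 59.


M/D/1: Lq = rho^2 / (2*(1-rho)) where rho = 39/59; Lq = 0.64

0.64


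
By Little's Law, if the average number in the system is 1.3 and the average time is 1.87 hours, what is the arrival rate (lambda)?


lambda = L / W = 1.3 / 1.87 = 0.7 per hour

0.7 per hour


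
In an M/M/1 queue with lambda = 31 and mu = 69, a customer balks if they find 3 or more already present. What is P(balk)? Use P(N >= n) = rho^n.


P(N >= 3) = rho^3 = (31/69)^3 = 0.0907

0.0907


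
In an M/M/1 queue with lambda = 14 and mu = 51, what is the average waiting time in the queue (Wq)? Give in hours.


rho = 14/51; Wq = rho/(mu - lambda) = 0.0074 hours

0.0074 hours


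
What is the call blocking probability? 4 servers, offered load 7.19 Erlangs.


B(N,A) = (A^N/N!) / sum(A^k/k!, k=0..N) with N=4, A=7.19 = 0.5371

0.5371


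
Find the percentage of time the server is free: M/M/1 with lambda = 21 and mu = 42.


Idle fraction = (1 - rho) * 100 = (1 - 21/42) * 100 = 50.0%

50.0%


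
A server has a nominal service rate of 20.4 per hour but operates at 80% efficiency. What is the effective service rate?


Effective rate = mu * efficiency = 20.4 * 0.8 = 16.32 per hour

16.32 per hour


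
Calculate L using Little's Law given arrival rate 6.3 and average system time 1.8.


L = lambda * W = 6.3 * 1.8 = 11.34

11.34


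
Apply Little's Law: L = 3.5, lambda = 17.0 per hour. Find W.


W = L / lambda = 3.5 / 17.0 = 0.2059 hours

0.2059 hours


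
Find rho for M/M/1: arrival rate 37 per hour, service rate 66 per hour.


rho = lambda/mu = 37/66 = 0.5606

0.5606


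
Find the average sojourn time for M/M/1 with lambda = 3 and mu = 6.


W = 1/(mu - lambda) = 1/(6 - 3) = 0.3333 hours

0.3333 hours


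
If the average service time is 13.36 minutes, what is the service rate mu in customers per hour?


mu = 60 / avg_service_time = 60 / 13.36 = 4.49 per hour

4.49 per hour


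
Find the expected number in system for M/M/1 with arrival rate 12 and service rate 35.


rho = 12/35; L = rho/(1-rho) = 0.52

0.52


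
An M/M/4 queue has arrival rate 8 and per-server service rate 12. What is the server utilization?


rho = lambda/(c*mu) = 8/(4*12) = 0.1667

0.1667


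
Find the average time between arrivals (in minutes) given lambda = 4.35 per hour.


Mean interarrival time = 60/lambda = 60/4.35 = 13.79 minutes

13.79 minutes


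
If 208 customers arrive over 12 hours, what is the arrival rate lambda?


lambda = total arrivals / time = 208 / 12 = 17.33 per hour

17.33 per hour


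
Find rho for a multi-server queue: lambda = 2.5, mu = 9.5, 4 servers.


rho = lambda / (c * mu) = 2.5 / (4 * 9.5) = 0.0658

0.0658


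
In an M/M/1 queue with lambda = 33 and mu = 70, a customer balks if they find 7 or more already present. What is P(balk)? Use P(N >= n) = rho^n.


P(N >= 7) = rho^7 = (33/70)^7 = 0.0052

0.0052


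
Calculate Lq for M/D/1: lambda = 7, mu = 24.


M/D/1: Lq = rho^2 / (2*(1-rho)) where rho = 7/24; Lq = 0.06

0.06


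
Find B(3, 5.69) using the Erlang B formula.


B(N,A) = (A^N/N!) / sum(A^k/k!, k=0..N) with N=3, A=5.69 = 0.573

0.573


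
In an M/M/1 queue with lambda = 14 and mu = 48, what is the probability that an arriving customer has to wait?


P(wait) = rho = lambda/mu = 14/48 = 0.2917

0.2917


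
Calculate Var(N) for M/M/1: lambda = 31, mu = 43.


rho = 31/43; Var(N) = rho/(1-rho)^2 = 9.26

9.26


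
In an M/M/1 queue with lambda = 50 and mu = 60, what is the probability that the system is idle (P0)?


P0 = 1 - rho = 1 - 50/60 = 0.1667

0.1667


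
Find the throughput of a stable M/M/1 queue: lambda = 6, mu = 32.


For a stable queue (lambda < mu), throughput = lambda = 6 per hour

6 per hour


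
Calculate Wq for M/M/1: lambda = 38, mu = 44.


rho = 38/44; Wq = rho/(mu - lambda) = 0.1439 hours

0.1439 hours


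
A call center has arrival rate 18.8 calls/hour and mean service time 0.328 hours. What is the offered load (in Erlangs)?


Offered load a = lambda * E[S] = 18.8 * 0.328 = 6.17 Erlangs

6.17 Erlangs


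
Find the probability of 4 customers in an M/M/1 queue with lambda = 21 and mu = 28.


rho = 21/28; P(n) = (1-rho)*rho^n = (1-21/28)*(21/28)^4 = 0.0791

0.0791


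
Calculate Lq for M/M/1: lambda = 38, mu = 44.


rho = 38/44; Lq = rho^2/(1-rho) = 5.47

5.47


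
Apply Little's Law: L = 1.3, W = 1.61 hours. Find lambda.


lambda = L / W = 1.3 / 1.61 = 0.81 per hour

0.81 per hour


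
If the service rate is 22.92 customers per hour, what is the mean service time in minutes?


Mean service time = 60/mu = 60/22.92 = 2.62 minutes

2.62 minutes


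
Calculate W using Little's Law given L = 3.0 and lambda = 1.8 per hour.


W = L / lambda = 3.0 / 1.8 = 1.6667 hours

1.6667 hours


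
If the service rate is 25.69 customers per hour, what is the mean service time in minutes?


Mean service time = 60/mu = 60/25.69 = 2.34 minutes

2.34 minutes


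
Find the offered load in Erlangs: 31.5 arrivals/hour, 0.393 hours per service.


Offered load a = lambda * E[S] = 31.5 * 0.393 = 12.38 Erlangs

12.38 Erlangs


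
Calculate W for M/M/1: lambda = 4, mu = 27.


W = 1/(mu - lambda) = 1/(27 - 4) = 0.0435 hours

0.0435 hours


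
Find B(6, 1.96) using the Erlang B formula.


B(N,A) = (A^N/N!) / sum(A^k/k!, k=0..N) with N=6, A=1.96 = 0.0111

0.0111


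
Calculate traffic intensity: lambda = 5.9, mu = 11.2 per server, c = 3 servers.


rho = lambda / (c * mu) = 5.9 / (3 * 11.2) = 0.1756

0.1756


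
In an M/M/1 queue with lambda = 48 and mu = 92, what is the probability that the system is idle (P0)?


P0 = 1 - rho = 1 - 48/92 = 0.4783

0.4783


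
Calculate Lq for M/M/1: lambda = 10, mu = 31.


rho = 10/31; Lq = rho^2/(1-rho) = 0.15

0.15


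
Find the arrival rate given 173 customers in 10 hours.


lambda = total arrivals / time = 173 / 10 = 17.3 per hour

17.3 per hour


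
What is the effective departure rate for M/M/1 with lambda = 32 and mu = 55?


For a stable queue (lambda < mu), throughput = lambda = 32 per hour

32 per hour


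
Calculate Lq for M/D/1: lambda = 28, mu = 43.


M/D/1: Lq = rho^2 / (2*(1-rho)) where rho = 28/43; Lq = 0.61

0.61


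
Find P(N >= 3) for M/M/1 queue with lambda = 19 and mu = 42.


P(N >= 3) = rho^3 = (19/42)^3 = 0.0926

0.0926


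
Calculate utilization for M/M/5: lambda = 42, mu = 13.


rho = lambda/(c*mu) = 42/(5*13) = 0.6462

0.6462


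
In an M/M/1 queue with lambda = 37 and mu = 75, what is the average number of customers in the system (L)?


rho = 37/75; L = rho/(1-rho) = 0.97

0.97


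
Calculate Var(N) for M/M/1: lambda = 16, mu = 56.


rho = 16/56; Var(N) = rho/(1-rho)^2 = 0.56

0.56


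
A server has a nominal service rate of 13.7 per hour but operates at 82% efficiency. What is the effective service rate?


Effective rate = mu * efficiency = 13.7 * 0.82 = 11.23 per hour

11.23 per hour


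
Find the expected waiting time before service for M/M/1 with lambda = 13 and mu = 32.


rho = 13/32; Wq = rho/(mu - lambda) = 0.0214 hours

0.0214 hours


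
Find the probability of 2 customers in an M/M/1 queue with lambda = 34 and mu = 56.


rho = 34/56; P(n) = (1-rho)*rho^n = (1-34/56)*(34/56)^2 = 0.1448

0.1448


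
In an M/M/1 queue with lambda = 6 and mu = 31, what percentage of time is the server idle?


Idle fraction = (1 - rho) * 100 = (1 - 6/31) * 100 = 80.6%

80.6%


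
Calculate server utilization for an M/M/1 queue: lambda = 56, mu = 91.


rho = lambda/mu = 56/91 = 0.6154

0.6154


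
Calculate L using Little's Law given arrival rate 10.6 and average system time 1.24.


L = lambda * W = 10.6 * 1.24 = 13.14

13.14


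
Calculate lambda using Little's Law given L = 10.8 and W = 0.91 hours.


lambda = L / W = 10.8 / 0.91 = 11.87 per hour

11.87 per hour


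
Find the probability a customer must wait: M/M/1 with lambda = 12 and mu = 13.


P(wait) = rho = lambda/mu = 12/13 = 0.9231

0.9231


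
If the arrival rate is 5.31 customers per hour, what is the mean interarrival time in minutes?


Mean interarrival time = 60/lambda = 60/5.31 = 11.3 minutes

11.3 minutes


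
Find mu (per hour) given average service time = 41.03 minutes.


mu = 60 / avg_service_time = 60 / 41.03 = 1.46 per hour

1.46 per hour


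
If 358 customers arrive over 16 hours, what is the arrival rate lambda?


lambda = total arrivals / time = 358 / 16 = 22.38 per hour

22.38 per hour


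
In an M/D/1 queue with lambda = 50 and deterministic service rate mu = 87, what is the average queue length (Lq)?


M/D/1: Lq = rho^2 / (2*(1-rho)) where rho = 50/87; Lq = 0.39

0.39


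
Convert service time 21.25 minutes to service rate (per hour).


mu = 60 / avg_service_time = 60 / 21.25 = 2.82 per hour

2.82 per hour


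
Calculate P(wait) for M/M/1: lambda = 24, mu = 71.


P(wait) = rho = lambda/mu = 24/71 = 0.338

0.338


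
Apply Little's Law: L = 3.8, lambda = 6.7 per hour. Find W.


W = L / lambda = 3.8 / 6.7 = 0.5672 hours

0.5672 hours


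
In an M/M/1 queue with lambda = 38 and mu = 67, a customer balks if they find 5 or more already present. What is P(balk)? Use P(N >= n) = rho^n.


P(N >= 5) = rho^5 = (38/67)^5 = 0.0587

0.0587


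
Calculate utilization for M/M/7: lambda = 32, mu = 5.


rho = lambda/(c*mu) = 32/(7*5) = 0.9143

0.9143


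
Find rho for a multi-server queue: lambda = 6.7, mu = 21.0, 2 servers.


rho = lambda / (c * mu) = 6.7 / (2 * 21.0) = 0.1595

0.1595


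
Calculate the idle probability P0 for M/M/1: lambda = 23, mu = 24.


P0 = 1 - rho = 1 - 23/24 = 0.0417

0.0417


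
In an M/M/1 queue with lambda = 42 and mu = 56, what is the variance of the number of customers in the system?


rho = 42/56; Var(N) = rho/(1-rho)^2 = 12.0

12.0


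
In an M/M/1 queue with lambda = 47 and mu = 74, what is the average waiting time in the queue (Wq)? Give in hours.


rho = 47/74; Wq = rho/(mu - lambda) = 0.0235 hours

0.0235 hours


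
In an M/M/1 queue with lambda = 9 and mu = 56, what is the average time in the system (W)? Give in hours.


W = 1/(mu - lambda) = 1/(56 - 9) = 0.0213 hours

0.0213 hours


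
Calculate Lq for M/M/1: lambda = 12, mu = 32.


rho = 12/32; Lq = rho^2/(1-rho) = 0.23

0.23


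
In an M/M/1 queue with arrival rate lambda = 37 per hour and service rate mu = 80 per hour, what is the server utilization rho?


rho = lambda/mu = 37/80 = 0.4625

0.4625


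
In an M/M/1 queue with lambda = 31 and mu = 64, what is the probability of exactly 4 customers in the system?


rho = 31/64; P(n) = (1-rho)*rho^n = (1-31/64)*(31/64)^4 = 0.0284

0.0284


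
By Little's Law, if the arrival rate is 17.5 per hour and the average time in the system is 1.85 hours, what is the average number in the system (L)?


L = lambda * W = 17.5 * 1.85 = 32.38

32.38


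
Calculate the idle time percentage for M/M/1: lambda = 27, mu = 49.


Idle fraction = (1 - rho) * 100 = (1 - 27/49) * 100 = 44.9%

44.9%


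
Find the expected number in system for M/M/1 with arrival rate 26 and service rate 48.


rho = 26/48; L = rho/(1-rho) = 1.18

1.18


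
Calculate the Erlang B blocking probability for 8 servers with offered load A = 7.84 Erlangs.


B(N,A) = (A^N/N!) / sum(A^k/k!, k=0..N) with N=8, A=7.84 = 0.2267

0.2267


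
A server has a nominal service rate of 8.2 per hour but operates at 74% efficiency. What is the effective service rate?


Effective rate = mu * efficiency = 8.2 * 0.74 = 6.07 per hour

6.07 per hour


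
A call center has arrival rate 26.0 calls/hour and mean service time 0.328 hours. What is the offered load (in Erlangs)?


Offered load a = lambda * E[S] = 26.0 * 0.328 = 8.53 Erlangs

8.53 Erlangs


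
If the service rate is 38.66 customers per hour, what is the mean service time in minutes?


Mean service time = 60/mu = 60/38.66 = 1.55 minutes

1.55 minutes


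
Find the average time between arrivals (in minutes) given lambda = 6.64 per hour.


Mean interarrival time = 60/lambda = 60/6.64 = 9.04 minutes

9.04 minutes


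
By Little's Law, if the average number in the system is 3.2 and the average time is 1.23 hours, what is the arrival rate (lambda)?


lambda = L / W = 3.2 / 1.23 = 2.6 per hour

2.6 per hour


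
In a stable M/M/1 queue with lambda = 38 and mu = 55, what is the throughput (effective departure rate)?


For a stable queue (lambda < mu), throughput = lambda = 38 per hour

38 per hour


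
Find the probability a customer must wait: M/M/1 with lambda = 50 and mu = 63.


P(wait) = rho = lambda/mu = 50/63 = 0.7937

0.7937


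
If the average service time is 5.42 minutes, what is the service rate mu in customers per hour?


mu = 60 / avg_service_time = 60 / 5.42 = 11.07 per hour

11.07 per hour


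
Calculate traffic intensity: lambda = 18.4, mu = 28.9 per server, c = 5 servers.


rho = lambda / (c * mu) = 18.4 / (5 * 28.9) = 0.1273

0.1273


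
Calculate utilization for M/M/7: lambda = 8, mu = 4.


rho = lambda/(c*mu) = 8/(7*4) = 0.2857

0.2857


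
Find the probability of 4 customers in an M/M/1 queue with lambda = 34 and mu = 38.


rho = 34/38; P(n) = (1-rho)*rho^n = (1-34/38)*(34/38)^4 = 0.0675

0.0675


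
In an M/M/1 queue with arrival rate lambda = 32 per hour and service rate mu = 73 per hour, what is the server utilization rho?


rho = lambda/mu = 32/73 = 0.4384

0.4384


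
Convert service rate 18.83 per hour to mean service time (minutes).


Mean service time = 60/mu = 60/18.83 = 3.19 minutes

3.19 minutes


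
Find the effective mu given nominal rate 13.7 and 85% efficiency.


Effective rate = mu * efficiency = 13.7 * 0.85 = 11.65 per hour

11.65 per hour


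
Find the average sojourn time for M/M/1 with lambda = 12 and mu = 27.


W = 1/(mu - lambda) = 1/(27 - 12) = 0.0667 hours

0.0667 hours


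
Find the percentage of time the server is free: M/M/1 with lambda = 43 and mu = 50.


Idle fraction = (1 - rho) * 100 = (1 - 43/50) * 100 = 14.0%

14.0%


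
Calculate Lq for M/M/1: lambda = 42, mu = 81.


rho = 42/81; Lq = rho^2/(1-rho) = 0.56

0.56


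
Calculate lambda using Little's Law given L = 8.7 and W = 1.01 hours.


lambda = L / W = 8.7 / 1.01 = 8.61 per hour

8.61 per hour


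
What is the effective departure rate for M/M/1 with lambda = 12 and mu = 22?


For a stable queue (lambda < mu), throughput = lambda = 12 per hour

12 per hour


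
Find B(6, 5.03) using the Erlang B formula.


B(N,A) = (A^N/N!) / sum(A^k/k!, k=0..N) with N=6, A=5.03 = 0.1941

0.1941


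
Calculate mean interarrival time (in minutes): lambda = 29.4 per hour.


Mean interarrival time = 60/lambda = 60/29.4 = 2.04 minutes

2.04 minutes


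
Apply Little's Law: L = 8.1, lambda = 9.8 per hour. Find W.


W = L / lambda = 8.1 / 9.8 = 0.8265 hours

0.8265 hours


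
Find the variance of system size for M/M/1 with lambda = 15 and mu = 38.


rho = 15/38; Var(N) = rho/(1-rho)^2 = 1.08

1.08


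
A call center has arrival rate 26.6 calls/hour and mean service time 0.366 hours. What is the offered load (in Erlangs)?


Offered load a = lambda * E[S] = 26.6 * 0.366 = 9.74 Erlangs

9.74 Erlangs


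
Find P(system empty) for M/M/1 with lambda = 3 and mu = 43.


P0 = 1 - rho = 1 - 3/43 = 0.9302

0.9302


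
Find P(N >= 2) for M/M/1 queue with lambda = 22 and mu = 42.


P(N >= 2) = rho^2 = (22/42)^2 = 0.2744

0.2744


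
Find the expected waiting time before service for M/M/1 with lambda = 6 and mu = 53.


rho = 6/53; Wq = rho/(mu - lambda) = 0.0024 hours

0.0024 hours


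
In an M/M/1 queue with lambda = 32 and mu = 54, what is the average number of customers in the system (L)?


rho = 32/54; L = rho/(1-rho) = 1.45

1.45


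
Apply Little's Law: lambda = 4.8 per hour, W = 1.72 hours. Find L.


L = lambda * W = 4.8 * 1.72 = 8.26

8.26


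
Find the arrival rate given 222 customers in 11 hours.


lambda = total arrivals / time = 222 / 11 = 20.18 per hour

20.18 per hour


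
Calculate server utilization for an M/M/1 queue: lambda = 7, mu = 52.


rho = lambda/mu = 7/52 = 0.1346

0.1346


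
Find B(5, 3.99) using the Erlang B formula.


B(N,A) = (A^N/N!) / sum(A^k/k!, k=0..N) with N=5, A=3.99 = 0.1982

0.1982


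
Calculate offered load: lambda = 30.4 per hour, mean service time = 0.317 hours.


Offered load a = lambda * E[S] = 30.4 * 0.317 = 9.64 Erlangs

9.64 Erlangs


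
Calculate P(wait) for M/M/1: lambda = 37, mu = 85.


P(wait) = rho = lambda/mu = 37/85 = 0.4353

0.4353


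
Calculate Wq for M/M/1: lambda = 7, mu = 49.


rho = 7/49; Wq = rho/(mu - lambda) = 0.0034 hours

0.0034 hours


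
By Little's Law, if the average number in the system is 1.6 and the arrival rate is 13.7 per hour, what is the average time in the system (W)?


W = L / lambda = 1.6 / 13.7 = 0.1168 hours

0.1168 hours


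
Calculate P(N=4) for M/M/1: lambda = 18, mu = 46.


rho = 18/46; P(n) = (1-rho)*rho^n = (1-18/46)*(18/46)^4 = 0.0143

0.0143


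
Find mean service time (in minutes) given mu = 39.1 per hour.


Mean service time = 60/mu = 60/39.1 = 1.53 minutes

1.53 minutes


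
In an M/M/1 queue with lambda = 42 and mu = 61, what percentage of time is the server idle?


Idle fraction = (1 - rho) * 100 = (1 - 42/61) * 100 = 31.1%

31.1%


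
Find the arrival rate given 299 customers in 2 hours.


lambda = total arrivals / time = 299 / 2 = 149.5 per hour

149.5 per hour


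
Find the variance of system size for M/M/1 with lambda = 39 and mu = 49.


rho = 39/49; Var(N) = rho/(1-rho)^2 = 19.11

19.11


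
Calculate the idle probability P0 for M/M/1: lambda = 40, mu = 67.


P0 = 1 - rho = 1 - 40/67 = 0.403

0.403


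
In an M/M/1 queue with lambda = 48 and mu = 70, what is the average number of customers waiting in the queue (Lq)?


rho = 48/70; Lq = rho^2/(1-rho) = 1.5

1.5


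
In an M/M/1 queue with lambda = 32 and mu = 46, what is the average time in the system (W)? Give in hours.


W = 1/(mu - lambda) = 1/(46 - 32) = 0.0714 hours

0.0714 hours


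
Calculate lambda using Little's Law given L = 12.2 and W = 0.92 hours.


lambda = L / W = 12.2 / 0.92 = 13.26 per hour

13.26 per hour


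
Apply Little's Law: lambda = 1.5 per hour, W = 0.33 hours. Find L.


L = lambda * W = 1.5 * 0.33 = 0.5

0.5


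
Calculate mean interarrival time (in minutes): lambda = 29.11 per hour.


Mean interarrival time = 60/lambda = 60/29.11 = 2.06 minutes

2.06 minutes


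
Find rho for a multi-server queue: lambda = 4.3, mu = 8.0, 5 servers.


rho = lambda / (c * mu) = 4.3 / (5 * 8.0) = 0.1075

0.1075


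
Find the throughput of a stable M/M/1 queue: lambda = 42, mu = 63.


For a stable queue (lambda < mu), throughput = lambda = 42 per hour

42 per hour


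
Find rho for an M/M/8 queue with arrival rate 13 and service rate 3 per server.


rho = lambda/(c*mu) = 13/(8*3) = 0.5417

0.5417


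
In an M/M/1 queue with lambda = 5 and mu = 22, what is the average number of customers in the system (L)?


rho = 5/22; L = rho/(1-rho) = 0.29

0.29


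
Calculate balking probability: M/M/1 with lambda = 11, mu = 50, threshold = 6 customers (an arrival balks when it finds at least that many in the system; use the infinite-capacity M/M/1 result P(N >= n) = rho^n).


P(N >= 6) = rho^6 = (11/50)^6 = 0.0001

0.0001


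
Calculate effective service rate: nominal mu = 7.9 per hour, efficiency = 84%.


Effective rate = mu * efficiency = 7.9 * 0.84 = 6.64 per hour

6.64 per hour


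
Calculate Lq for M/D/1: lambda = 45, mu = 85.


M/D/1: Lq = rho^2 / (2*(1-rho)) where rho = 45/85; Lq = 0.3

0.3


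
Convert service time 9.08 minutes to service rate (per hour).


mu = 60 / avg_service_time = 60 / 9.08 = 6.61 per hour

6.61 per hour


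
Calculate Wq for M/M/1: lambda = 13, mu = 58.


rho = 13/58; Wq = rho/(mu - lambda) = 0.005 hours

0.005 hours


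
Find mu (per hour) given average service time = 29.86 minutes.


mu = 60 / avg_service_time = 60 / 29.86 = 2.01 per hour

2.01 per hour


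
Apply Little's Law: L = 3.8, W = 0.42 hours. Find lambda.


lambda = L / W = 3.8 / 0.42 = 9.05 per hour

9.05 per hour


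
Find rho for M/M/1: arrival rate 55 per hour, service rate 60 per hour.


rho = lambda/mu = 55/60 = 0.9167

0.9167


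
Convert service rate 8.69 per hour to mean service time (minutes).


Mean service time = 60/mu = 60/8.69 = 6.9 minutes

6.9 minutes


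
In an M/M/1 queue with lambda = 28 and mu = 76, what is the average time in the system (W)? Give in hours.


W = 1/(mu - lambda) = 1/(76 - 28) = 0.0208 hours

0.0208 hours


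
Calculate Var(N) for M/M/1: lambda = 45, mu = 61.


rho = 45/61; Var(N) = rho/(1-rho)^2 = 10.72

10.72


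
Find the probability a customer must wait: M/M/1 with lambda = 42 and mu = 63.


P(wait) = rho = lambda/mu = 42/63 = 0.6667

0.6667


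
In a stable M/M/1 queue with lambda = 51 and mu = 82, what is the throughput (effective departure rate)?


For a stable queue (lambda < mu), throughput = lambda = 51 per hour

51 per hour


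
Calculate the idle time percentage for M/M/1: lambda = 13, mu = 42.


Idle fraction = (1 - rho) * 100 = (1 - 13/42) * 100 = 69.0%

69.0%


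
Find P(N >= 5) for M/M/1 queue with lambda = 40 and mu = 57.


P(N >= 5) = rho^5 = (40/57)^5 = 0.1702

0.1702


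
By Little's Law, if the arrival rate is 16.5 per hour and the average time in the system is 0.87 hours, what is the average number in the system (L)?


L = lambda * W = 16.5 * 0.87 = 14.36

14.36


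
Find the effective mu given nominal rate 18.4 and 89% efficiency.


Effective rate = mu * efficiency = 18.4 * 0.89 = 16.38 per hour

16.38 per hour


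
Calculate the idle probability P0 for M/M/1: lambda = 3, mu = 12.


P0 = 1 - rho = 1 - 3/12 = 0.75

0.75


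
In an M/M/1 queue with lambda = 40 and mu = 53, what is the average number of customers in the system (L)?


rho = 40/53; L = rho/(1-rho) = 3.08

3.08


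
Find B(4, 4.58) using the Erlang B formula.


B(N,A) = (A^N/N!) / sum(A^k/k!, k=0..N) with N=4, A=4.58 = 0.3637

0.3637


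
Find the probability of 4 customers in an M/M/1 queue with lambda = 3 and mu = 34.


rho = 3/34; P(n) = (1-rho)*rho^n = (1-3/34)*(3/34)^4 = 0.0001

0.0001


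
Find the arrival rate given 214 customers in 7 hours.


lambda = total arrivals / time = 214 / 7 = 30.57 per hour

30.57 per hour


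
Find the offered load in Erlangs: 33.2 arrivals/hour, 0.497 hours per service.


Offered load a = lambda * E[S] = 33.2 * 0.497 = 16.5 Erlangs

16.5 Erlangs


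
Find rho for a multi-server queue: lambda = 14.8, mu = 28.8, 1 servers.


rho = lambda / (c * mu) = 14.8 / (1 * 28.8) = 0.5139

0.5139


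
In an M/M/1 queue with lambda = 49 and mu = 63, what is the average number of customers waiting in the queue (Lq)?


rho = 49/63; Lq = rho^2/(1-rho) = 2.72

2.72


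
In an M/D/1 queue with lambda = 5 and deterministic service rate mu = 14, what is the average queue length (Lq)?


M/D/1: Lq = rho^2 / (2*(1-rho)) where rho = 5/14; Lq = 0.1

0.1


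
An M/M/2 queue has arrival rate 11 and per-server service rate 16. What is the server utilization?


rho = lambda/(c*mu) = 11/(2*16) = 0.3438

0.3438


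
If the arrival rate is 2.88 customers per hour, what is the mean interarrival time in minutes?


Mean interarrival time = 60/lambda = 60/2.88 = 20.83 minutes

20.83 minutes


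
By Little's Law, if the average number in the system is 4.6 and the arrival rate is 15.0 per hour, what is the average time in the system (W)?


W = L / lambda = 4.6 / 15.0 = 0.3067 hours

0.3067 hours


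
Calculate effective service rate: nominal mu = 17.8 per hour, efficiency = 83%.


Effective rate = mu * efficiency = 17.8 * 0.83 = 14.77 per hour

14.77 per hour


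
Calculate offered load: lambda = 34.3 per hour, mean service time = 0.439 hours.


Offered load a = lambda * E[S] = 34.3 * 0.439 = 15.06 Erlangs

15.06 Erlangs


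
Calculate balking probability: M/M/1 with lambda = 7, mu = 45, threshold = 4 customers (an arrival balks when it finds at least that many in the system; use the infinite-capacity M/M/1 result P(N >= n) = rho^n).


P(N >= 4) = rho^4 = (7/45)^4 = 0.0006

0.0006


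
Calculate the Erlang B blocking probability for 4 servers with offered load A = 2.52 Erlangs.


B(N,A) = (A^N/N!) / sum(A^k/k!, k=0..N) with N=4, A=2.52 = 0.1522

0.1522


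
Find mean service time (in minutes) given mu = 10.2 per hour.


Mean service time = 60/mu = 60/10.2 = 5.88 minutes

5.88 minutes


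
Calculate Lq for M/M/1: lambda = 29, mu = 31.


rho = 29/31; Lq = rho^2/(1-rho) = 13.56

13.56


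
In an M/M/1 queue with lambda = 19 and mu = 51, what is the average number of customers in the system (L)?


rho = 19/51; L = rho/(1-rho) = 0.59

0.59


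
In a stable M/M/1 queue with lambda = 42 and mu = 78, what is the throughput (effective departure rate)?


For a stable queue (lambda < mu), throughput = lambda = 42 per hour

42 per hour


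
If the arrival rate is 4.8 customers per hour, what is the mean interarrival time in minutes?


Mean interarrival time = 60/lambda = 60/4.8 = 12.5 minutes

12.5 minutes


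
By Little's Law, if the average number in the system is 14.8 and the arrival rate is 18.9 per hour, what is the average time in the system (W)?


W = L / lambda = 14.8 / 18.9 = 0.7831 hours

0.7831 hours


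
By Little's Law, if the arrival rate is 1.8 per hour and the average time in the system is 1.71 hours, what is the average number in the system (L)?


L = lambda * W = 1.8 * 1.71 = 3.08

3.08


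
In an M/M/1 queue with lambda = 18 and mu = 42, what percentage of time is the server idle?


Idle fraction = (1 - rho) * 100 = (1 - 18/42) * 100 = 57.1%

57.1%


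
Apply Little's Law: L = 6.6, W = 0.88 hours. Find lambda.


lambda = L / W = 6.6 / 0.88 = 7.5 per hour

7.5 per hour


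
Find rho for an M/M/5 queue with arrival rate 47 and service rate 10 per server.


rho = lambda/(c*mu) = 47/(5*10) = 0.94

0.94


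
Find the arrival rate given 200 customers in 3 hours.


lambda = total arrivals / time = 200 / 3 = 66.67 per hour

66.67 per hour


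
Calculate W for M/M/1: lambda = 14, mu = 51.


W = 1/(mu - lambda) = 1/(51 - 14) = 0.027 hours

0.027 hours


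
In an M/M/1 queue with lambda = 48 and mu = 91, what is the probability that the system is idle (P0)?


P0 = 1 - rho = 1 - 48/91 = 0.4725

0.4725


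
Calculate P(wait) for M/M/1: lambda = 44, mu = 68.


P(wait) = rho = lambda/mu = 44/68 = 0.6471

0.6471


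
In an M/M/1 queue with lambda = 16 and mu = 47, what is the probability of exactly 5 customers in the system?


rho = 16/47; P(n) = (1-rho)*rho^n = (1-16/47)*(16/47)^5 = 0.003

0.003


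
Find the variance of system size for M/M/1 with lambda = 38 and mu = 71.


rho = 38/71; Var(N) = rho/(1-rho)^2 = 2.48

2.48


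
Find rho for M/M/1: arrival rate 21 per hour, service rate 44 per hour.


rho = lambda/mu = 21/44 = 0.4773

0.4773


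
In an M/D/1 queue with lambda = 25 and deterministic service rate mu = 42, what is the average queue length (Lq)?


M/D/1: Lq = rho^2 / (2*(1-rho)) where rho = 25/42; Lq = 0.44

0.44


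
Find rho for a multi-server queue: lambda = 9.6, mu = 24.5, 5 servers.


rho = lambda / (c * mu) = 9.6 / (5 * 24.5) = 0.0784

0.0784


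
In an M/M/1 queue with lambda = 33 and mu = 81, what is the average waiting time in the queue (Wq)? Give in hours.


rho = 33/81; Wq = rho/(mu - lambda) = 0.0085 hours

0.0085 hours


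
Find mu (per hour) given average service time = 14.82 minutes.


mu = 60 / avg_service_time = 60 / 14.82 = 4.05 per hour

4.05 per hour


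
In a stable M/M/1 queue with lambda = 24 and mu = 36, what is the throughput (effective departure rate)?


For a stable queue (lambda < mu), throughput = lambda = 24 per hour

24 per hour


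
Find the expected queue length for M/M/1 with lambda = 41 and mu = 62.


rho = 41/62; Lq = rho^2/(1-rho) = 1.29

1.29


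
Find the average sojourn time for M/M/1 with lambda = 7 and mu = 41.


W = 1/(mu - lambda) = 1/(41 - 7) = 0.0294 hours

0.0294 hours


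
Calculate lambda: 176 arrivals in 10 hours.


lambda = total arrivals / time = 176 / 10 = 17.6 per hour

17.6 per hour


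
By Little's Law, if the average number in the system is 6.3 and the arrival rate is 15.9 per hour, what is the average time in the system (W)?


W = L / lambda = 6.3 / 15.9 = 0.3962 hours

0.3962 hours


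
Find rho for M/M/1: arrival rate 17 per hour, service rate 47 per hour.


rho = lambda/mu = 17/47 = 0.3617

0.3617


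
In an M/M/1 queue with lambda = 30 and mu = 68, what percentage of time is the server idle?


Idle fraction = (1 - rho) * 100 = (1 - 30/68) * 100 = 55.9%

55.9%


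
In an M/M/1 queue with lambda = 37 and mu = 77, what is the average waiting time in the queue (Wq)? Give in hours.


rho = 37/77; Wq = rho/(mu - lambda) = 0.012 hours

0.012 hours


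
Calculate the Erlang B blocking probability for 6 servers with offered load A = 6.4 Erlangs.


B(N,A) = (A^N/N!) / sum(A^k/k!, k=0..N) with N=6, A=6.4 = 0.2924

0.2924


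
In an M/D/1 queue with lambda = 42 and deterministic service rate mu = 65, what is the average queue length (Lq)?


M/D/1: Lq = rho^2 / (2*(1-rho)) where rho = 42/65; Lq = 0.59

0.59


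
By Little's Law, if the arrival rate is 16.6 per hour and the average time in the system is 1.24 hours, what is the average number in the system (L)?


L = lambda * W = 16.6 * 1.24 = 20.58

20.58


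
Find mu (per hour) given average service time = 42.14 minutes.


mu = 60 / avg_service_time = 60 / 42.14 = 1.42 per hour

1.42 per hour
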